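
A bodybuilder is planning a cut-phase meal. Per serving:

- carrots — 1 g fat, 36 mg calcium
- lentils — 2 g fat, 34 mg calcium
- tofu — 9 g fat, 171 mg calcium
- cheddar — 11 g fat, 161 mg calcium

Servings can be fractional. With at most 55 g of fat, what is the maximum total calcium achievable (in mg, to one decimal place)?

Calcium per g fat: carrots 36, tofu 19, lentils 17, cheddar 14.64.
With no serving limits, spend the whole fat allowance on carrots: 55 g / 1 g × 36 mg = 1980.0 mg.

1980.0 mg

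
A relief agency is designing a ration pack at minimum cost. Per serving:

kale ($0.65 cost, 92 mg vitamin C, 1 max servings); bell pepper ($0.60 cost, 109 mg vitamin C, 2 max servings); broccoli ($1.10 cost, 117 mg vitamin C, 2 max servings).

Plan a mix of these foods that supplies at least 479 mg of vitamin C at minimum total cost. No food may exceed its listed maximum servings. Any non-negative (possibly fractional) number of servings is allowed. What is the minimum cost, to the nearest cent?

Cost per mg of vitamin C: bell pepper $0.0055, kale $0.0071, broccoli $0.0094.
Take 2 servings of bell pepper: +218.0 mg vitamin C for $1.20 (total $1.20, still need 261.0 mg).
Take 1 serving of kale: +92.0 mg vitamin C for $0.65 (total $1.85, still need 169.0 mg).
Take 1.444 servings of broccoli: +169.0 mg vitamin C for $1.59 (total $3.44, still need 0.0 mg).
Greedy by cheapest-per-mg is optimal for a single linear constraint, so the minimum cost is $3.44.

$3.44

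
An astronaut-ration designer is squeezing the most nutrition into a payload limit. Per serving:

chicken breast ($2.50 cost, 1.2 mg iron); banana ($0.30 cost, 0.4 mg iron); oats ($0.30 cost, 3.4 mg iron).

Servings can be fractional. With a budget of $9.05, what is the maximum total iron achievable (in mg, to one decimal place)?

102.6 mg

Iron per dollar: oats 11.33, banana 1.333, chicken breast 0.48.
With no serving limits, spend the whole cost allowance on oats: $9.05 / $0.30 × 3.4 mg = 102.6 mg.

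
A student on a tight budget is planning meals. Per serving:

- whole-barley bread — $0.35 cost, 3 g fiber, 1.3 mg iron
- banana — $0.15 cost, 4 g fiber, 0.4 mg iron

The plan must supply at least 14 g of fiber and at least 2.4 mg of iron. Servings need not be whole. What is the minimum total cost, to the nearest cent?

whole-barley bread only: max(14/3, 2.4/1.3) = 4.667 servings → $1.63.
banana only: max(14/4, 2.4/0.4) = 6 servings → $0.90.
whole-barley bread + banana with both tight: 1 serving and 2.75 servings → $0.76.
Cheapest feasible corner: $0.76.

$0.76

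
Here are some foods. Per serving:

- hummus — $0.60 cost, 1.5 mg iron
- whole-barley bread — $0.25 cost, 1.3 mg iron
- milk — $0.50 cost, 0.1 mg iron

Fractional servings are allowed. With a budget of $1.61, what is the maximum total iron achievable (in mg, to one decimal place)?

8.4 mg

Iron per dollar: whole-barley bread 5.2, hummus 2.5, milk 0.2.
With no serving limits, spend the whole cost allowance on whole-barley bread: $1.61 / $0.25 × 1.3 mg = 8.4 mg.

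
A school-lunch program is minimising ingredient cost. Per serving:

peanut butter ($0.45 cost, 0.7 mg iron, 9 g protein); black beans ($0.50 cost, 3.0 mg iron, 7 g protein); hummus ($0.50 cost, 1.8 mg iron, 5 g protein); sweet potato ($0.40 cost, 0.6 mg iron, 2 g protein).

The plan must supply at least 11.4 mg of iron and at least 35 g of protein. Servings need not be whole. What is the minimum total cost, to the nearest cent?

With two linear requirements the optimum uses one or two foods; enumerate the corners.
peanut butter only: max(11.4/0.7, 35/9) = 16.29 servings → $7.33.
black beans only: max(11.4/3.0, 35/7) = 5 servings → $2.50.
hummus only: max(11.4/1.8, 35/5) = 7 servings → $3.50.
sweet potato only: max(11.4/0.6, 35/2) = 19 servings → $7.60.
peanut butter + black beans with both tight: 1.14 servings and 3.534 servings → $2.28.
peanut butter + hummus with both tight: 0.4724 servings and 6.15 servings → $3.29.
peanut butter + sweet potato: intersection lies outside the first quadrant.
black beans + hummus with both targets exact would need a negative amount; discard.
black beans + sweet potato with both tight: 1 serving and 14 servings → $6.10.
hummus + sweet potato with both tight: 3 servings and 10 servings → $5.50.
The minimum over all feasible corners is $2.28.

$2.28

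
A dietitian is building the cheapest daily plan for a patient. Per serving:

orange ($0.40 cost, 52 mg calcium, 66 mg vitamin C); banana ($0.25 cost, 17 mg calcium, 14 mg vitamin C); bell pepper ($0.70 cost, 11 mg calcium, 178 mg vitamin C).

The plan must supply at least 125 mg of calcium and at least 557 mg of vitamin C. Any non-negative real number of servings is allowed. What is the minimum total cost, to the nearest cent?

$2.46

Two binding constraints pin down two serving amounts, so the optimal mix uses at most two foods. The candidates are each food alone (scaled to the tighter of calcium/vitamin C) and each pair with both constraints tight.
orange only: max(125/52, 557/66) = 8.439 servings → $3.38.
banana only: max(125/17, 557/14) = 39.79 servings → $9.95.
bell pepper only: max(125/11, 557/178) = 11.36 servings → $7.95.
orange + banana with both targets exact would need a negative amount; discard.
orange + bell pepper with both tight: 1.89 servings and 2.428 servings → $2.46.
banana + bell pepper with both tight: 5.614 servings and 2.688 servings → $3.28.
Cheapest feasible corner: $2.46.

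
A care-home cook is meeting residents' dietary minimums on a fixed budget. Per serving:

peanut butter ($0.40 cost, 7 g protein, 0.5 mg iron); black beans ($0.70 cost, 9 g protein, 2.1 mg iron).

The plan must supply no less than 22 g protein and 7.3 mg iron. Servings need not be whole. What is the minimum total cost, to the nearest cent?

$2.43

peanut butter only: max(22/7, 7.3/0.5) = 14.6 servings → $5.84.
black beans only: max(22/9, 7.3/2.1) = 3.476 servings → $2.43.
peanut butter + black beans with both targets exact would need a negative amount; discard.
Cheapest feasible corner: $2.43.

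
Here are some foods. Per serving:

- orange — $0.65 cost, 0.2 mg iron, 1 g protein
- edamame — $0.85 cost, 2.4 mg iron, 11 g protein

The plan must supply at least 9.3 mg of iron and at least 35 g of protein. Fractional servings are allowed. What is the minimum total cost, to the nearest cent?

With two linear requirements the optimum uses one or two foods; enumerate the corners.
orange only: max(9.3/0.2, 35/1) = 46.5 servings → $30.23.
edamame only: max(9.3/2.4, 35/11) = 3.875 servings → $3.29.
orange + edamame: intersection lies outside the first quadrant.
Cheapest feasible corner: $3.29.

$3.29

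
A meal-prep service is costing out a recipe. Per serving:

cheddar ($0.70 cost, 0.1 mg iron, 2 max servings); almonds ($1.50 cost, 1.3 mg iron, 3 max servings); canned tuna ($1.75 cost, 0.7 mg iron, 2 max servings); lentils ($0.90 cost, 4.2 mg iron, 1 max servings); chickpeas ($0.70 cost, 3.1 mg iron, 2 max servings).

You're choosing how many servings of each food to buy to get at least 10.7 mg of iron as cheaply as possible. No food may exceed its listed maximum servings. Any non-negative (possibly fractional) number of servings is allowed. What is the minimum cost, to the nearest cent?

Cost per mg of iron: lentils $0.2143, chickpeas $0.2258, almonds $1.1538, canned tuna $2.5000, cheddar $7.0000.
Take 1 serving of lentils: +4.2 mg iron for $0.90 (total $0.90, still need 6.5 mg).
Take 2 servings of chickpeas: +6.2 mg iron for $1.40 (total $2.30, still need 0.3 mg).
Take 0.2308 servings of almonds: +0.3 mg iron for $0.35 (total $2.65, still need 0.0 mg).
Greedy by cheapest-per-mg is optimal for a single linear constraint, so the minimum cost is $2.65.

$2.65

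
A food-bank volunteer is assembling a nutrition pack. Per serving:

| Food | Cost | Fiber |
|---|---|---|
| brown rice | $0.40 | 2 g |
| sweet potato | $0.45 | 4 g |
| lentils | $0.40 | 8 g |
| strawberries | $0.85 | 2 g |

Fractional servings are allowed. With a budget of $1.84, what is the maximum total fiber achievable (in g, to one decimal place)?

Fiber per dollar: lentils 20, sweet potato 8.889, brown rice 5, strawberries 2.353.
With no serving limits, spend the whole cost allowance on lentils: $1.84 / $0.40 × 8 g = 36.8 g.

36.8 g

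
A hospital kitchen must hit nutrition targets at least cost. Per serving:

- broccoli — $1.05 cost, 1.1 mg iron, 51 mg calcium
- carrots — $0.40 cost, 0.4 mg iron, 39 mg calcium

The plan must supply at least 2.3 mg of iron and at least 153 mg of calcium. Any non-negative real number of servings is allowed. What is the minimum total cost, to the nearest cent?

This is a tiny linear program; its minimum lies at a vertex of the feasible set. List the vertices and price them.
broccoli only: max(2.3/1.1, 153/51) = 3 servings → $3.15.
carrots only: max(2.3/0.4, 153/39) = 5.75 servings → $2.30.
broccoli + carrots with both tight: 1.267 servings and 2.267 servings → $2.24.
The minimum over all feasible corners is $2.24.

$2.24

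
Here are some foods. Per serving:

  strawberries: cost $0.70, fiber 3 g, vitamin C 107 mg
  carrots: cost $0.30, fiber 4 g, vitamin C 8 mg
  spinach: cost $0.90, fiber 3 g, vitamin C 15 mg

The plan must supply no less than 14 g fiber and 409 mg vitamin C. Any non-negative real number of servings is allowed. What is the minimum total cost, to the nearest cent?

$2.84

With two linear requirements the optimum uses one or two foods; enumerate the corners.
strawberries only: max(14/3, 409/107) = 4.667 servings → $3.27.
carrots only: max(14/4, 409/8) = 51.12 servings → $15.34.
spinach only: max(14/3, 409/15) = 27.27 servings → $24.54.
strawberries + carrots with both tight: 3.772 servings and 0.6708 servings → $2.84.
strawberries + spinach with both tight: 3.685 servings and 0.9819 servings → $3.46.
carrots + spinach: the both-tight solution has a negative serving — not a feasible corner.
So the least-cost plan costs $2.84.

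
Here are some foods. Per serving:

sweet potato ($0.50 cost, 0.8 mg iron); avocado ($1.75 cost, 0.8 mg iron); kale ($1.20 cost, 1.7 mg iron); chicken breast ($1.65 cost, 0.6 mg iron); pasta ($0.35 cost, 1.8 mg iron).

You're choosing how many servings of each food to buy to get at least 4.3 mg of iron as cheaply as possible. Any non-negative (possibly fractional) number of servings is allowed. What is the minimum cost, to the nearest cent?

Cost per mg of iron: pasta $0.1944, sweet potato $0.6250, kale $0.7059, avocado $2.1875, chicken breast $2.7500.
With no serving limits, use only pasta: 4.3 mg / 1.8 mg = 2.389 servings × $0.35 = $0.84.

$0.84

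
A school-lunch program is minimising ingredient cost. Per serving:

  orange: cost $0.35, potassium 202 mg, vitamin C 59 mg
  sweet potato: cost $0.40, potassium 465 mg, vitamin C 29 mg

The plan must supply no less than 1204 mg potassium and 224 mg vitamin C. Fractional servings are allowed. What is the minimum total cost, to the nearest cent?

With two linear requirements the optimum uses one or two foods; enumerate the corners.
orange only: max(1204/202, 224/59) = 5.96 servings → $2.09.
sweet potato only: max(1204/465, 224/29) = 7.724 servings → $3.09.
orange + sweet potato with both tight: 3.209 servings and 1.195 servings → $1.60.
The minimum over all feasible corners is $1.60.

$1.60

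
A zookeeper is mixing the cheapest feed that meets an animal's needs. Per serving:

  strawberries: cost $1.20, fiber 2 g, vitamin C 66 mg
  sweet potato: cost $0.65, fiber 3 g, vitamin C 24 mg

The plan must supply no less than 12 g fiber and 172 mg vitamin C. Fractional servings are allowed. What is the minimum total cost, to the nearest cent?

$3.77

At the optimum either one food covers both requirements or two foods hit both targets exactly; no other combination can be cheaper.
strawberries only: max(12/2, 172/66) = 6 servings → $7.20.
sweet potato only: max(12/3, 172/24) = 7.167 servings → $4.66.
strawberries + sweet potato with both tight: 1.52 servings and 2.987 servings → $3.77.
Cheapest feasible corner: $3.77.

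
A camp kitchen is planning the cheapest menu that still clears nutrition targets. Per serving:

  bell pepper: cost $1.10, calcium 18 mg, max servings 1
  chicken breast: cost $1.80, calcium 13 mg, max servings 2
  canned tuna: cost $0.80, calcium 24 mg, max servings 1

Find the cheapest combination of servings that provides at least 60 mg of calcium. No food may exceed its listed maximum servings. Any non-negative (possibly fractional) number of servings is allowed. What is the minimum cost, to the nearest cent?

$4.39

Cost per mg of calcium: canned tuna $0.0333, bell pepper $0.0611, chicken breast $0.1385.
Take 1 serving of canned tuna: +24.0 mg calcium for $0.80 (total $0.80, still need 36.0 mg).
Take 1 serving of bell pepper: +18.0 mg calcium for $1.10 (total $1.90, still need 18.0 mg).
Take 1.385 servings of chicken breast: +18.0 mg calcium for $2.49 (total $4.39, still need 0.0 mg).
Filling from the cheapest source first is optimal under one linear minimum: $4.39.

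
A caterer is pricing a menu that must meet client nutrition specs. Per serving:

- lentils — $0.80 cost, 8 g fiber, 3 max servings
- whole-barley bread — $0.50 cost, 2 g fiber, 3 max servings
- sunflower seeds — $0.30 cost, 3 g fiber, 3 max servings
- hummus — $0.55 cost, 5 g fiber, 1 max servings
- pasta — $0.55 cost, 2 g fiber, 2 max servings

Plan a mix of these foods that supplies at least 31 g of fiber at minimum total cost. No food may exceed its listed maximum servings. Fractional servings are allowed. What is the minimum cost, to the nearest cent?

Cost per g of fiber: lentils $0.1000, sunflower seeds $0.1000, hummus $0.1100, whole-barley bread $0.2500, pasta $0.2750.
Take 3 servings of lentils: +24.0 g fiber for $2.40 (total $2.40, still need 7.0 g).
Take 2.333 servings of sunflower seeds: +7.0 g fiber for $0.70 (total $3.10, still need 0.0 g).
Greedy by cheapest-per-g is optimal for a single linear constraint, so the minimum cost is $3.10.

$3.10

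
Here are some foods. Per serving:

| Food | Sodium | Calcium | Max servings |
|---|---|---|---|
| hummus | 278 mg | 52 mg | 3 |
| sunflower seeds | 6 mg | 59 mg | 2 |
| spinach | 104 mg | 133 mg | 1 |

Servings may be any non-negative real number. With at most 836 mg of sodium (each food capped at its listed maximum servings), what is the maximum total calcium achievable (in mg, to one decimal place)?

385.7 mg

Calcium per mg sodium: sunflower seeds 9.833, spinach 1.279, hummus 0.1871.
Take 2 servings of sunflower seeds: uses 12 mg sodium, +118.0 mg calcium (running total 118.0 mg).
Take 1 serving of spinach: uses 104 mg sodium, +133.0 mg calcium (running total 251.0 mg).
Take 2.59 servings of hummus: uses 720 mg sodium, +134.7 mg calcium (running total 385.7 mg).
Greedy by best ratio exhausts the sodium allowance optimally: 385.7 mg.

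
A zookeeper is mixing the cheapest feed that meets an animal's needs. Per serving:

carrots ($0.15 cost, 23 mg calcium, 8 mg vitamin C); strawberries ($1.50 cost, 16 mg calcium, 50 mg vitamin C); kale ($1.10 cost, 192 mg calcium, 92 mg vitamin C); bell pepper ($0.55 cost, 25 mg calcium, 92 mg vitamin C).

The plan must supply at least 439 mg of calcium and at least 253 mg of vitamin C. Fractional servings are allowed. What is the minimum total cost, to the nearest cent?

This is a tiny linear program; its minimum lies at a vertex of the feasible set. List the vertices and price them.
carrots only: max(439/23, 253/8) = 31.62 servings → $4.74.
strawberries only: max(439/16, 253/50) = 27.44 servings → $41.16.
kale only: max(439/192, 253/92) = 2.75 servings → $3.02.
bell pepper only: max(439/25, 253/92) = 17.56 servings → $9.66.
carrots + strawberries with both tight: 17.52 servings and 2.257 servings → $6.01.
carrots + kale with both targets exact would need a negative amount; discard.
carrots + bell pepper with both tight: 17.78 servings and 1.204 servings → $3.33.
strawberries + kale with both tight: 1.007 servings and 2.203 servings → $3.93.
strawberries + bell pepper: intersection lies outside the first quadrant.
kale + bell pepper with both tight: 2.217 servings and 0.5329 servings → $2.73.
The minimum over all feasible corners is $2.73.

$2.73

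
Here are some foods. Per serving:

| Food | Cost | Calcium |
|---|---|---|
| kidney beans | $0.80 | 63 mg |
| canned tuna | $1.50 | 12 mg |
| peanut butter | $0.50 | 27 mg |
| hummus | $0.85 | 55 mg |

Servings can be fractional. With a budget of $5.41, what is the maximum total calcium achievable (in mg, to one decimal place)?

Calcium per dollar: kidney beans 78.75, hummus 64.71, peanut butter 54, canned tuna 8.
With no serving limits, spend the whole cost allowance on kidney beans: $5.41 / $0.80 × 63 mg = 426.0 mg.

426.0 mg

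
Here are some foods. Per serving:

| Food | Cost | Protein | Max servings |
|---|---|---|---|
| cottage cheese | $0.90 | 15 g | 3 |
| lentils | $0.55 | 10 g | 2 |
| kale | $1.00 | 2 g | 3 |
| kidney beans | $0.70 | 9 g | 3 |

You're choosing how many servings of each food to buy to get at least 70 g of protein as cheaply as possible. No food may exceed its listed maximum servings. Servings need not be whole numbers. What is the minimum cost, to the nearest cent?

$4.19

Cost per g of protein: lentils $0.0550, cottage cheese $0.0600, kidney beans $0.0778, kale $0.5000.
Take 2 servings of lentils: +20.0 g protein for $1.10 (total $1.10, still need 50.0 g).
Take 3 servings of cottage cheese: +45.0 g protein for $2.70 (total $3.80, still need 5.0 g).
Take 0.5556 servings of kidney beans: +5.0 g protein for $0.39 (total $4.19, still need 0.0 g).
Greedy by cheapest-per-g is optimal for a single linear constraint, so the minimum cost is $4.19.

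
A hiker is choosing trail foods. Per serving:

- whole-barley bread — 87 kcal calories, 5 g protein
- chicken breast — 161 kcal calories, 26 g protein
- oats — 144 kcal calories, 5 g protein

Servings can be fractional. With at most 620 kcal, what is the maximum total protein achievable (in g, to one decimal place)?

100.1 g

Protein per kcal: chicken breast 0.1615, whole-barley bread 0.05747, oats 0.03472.
With no serving limits, spend the whole calories allowance on chicken breast: 620 kcal / 161 kcal × 26 g = 100.1 g.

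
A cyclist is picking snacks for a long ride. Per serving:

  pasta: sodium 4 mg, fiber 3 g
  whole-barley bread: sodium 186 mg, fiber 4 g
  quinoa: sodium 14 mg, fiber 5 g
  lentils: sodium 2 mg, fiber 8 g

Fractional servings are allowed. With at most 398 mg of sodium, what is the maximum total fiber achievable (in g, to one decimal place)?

Fiber per mg sodium: lentils 4, pasta 0.75, quinoa 0.3571, whole-barley bread 0.02151.
With no serving limits, spend the whole sodium allowance on lentils: 398 mg / 2 mg × 8 g = 1592.0 g.

1592.0 g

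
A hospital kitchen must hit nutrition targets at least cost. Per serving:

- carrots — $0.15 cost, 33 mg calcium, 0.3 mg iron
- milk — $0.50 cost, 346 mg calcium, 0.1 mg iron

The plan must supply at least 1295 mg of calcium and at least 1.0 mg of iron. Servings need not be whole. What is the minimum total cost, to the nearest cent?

A basic optimal solution has at most two foods positive. Try each food alone and each pair with both targets met exactly.
carrots only: max(1295/33, 1.0/0.3) = 39.24 servings → $5.89.
milk only: max(1295/346, 1.0/0.1) = 10 servings → $5.00.
carrots + milk with both tight: 2.154 servings and 3.537 servings → $2.09.
The minimum over all feasible corners is $2.09.

$2.09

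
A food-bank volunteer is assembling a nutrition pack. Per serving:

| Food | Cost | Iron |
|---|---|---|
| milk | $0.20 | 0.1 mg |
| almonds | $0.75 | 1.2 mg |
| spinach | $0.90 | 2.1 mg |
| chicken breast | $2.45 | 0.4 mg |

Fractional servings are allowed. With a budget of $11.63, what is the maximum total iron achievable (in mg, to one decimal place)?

Iron per dollar: spinach 2.333, almonds 1.6, milk 0.5, chicken breast 0.1633.
With no serving limits, spend the whole cost allowance on spinach: $11.63 / $0.90 × 2.1 mg = 27.1 mg.

27.1 mg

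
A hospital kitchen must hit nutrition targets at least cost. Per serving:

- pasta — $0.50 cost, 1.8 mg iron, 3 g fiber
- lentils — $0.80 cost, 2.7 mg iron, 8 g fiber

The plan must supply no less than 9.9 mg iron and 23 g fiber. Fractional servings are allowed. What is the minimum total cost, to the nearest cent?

pasta only: max(9.9/1.8, 23/3) = 7.667 servings → $3.83.
lentils only: max(9.9/2.7, 23/8) = 3.667 servings → $2.93.
pasta + lentils with both tight: 2.714 servings and 1.857 servings → $2.84.
Cheapest feasible corner: $2.84.

$2.84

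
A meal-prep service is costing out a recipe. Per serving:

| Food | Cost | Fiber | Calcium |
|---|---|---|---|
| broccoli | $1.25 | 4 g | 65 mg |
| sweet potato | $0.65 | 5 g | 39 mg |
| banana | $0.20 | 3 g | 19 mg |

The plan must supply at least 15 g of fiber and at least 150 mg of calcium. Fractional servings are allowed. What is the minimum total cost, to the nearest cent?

Check every corner: each single food scaled to meet both minima, and each pair solved so both constraints bind.
broccoli only: max(15/4, 150/65) = 3.75 servings → $4.69.
sweet potato only: max(15/5, 150/39) = 3.846 servings → $2.50.
banana only: max(15/3, 150/19) = 7.895 servings → $1.58.
broccoli + sweet potato with both tight: 0.9763 servings and 2.219 servings → $2.66.
broccoli + banana with both tight: 1.387 servings and 3.151 servings → $2.36.
sweet potato + banana with both targets exact would need a negative amount; discard.
Cheapest feasible corner: $1.58.

$1.58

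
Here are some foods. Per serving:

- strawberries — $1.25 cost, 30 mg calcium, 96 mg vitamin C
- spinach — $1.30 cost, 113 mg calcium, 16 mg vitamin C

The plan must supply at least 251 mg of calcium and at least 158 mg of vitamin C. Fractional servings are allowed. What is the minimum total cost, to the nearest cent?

$4.10

Compare the cost at each extreme point of the feasible region.
strawberries only: max(251/30, 158/96) = 8.367 servings → $10.46.
spinach only: max(251/113, 158/16) = 9.875 servings → $12.84.
strawberries + spinach with both tight: 1.335 servings and 1.867 servings → $4.10.
Cheapest feasible corner: $4.10.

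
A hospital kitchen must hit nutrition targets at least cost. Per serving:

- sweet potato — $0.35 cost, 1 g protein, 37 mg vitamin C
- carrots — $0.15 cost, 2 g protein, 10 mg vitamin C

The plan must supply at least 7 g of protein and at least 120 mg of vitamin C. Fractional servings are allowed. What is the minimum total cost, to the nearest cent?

Minimising a linear cost over {protein ≥ 7, vitamin C ≥ 120, servings ≥ 0} — the optimum is at a vertex, using one or two foods.
sweet potato only: max(7/1, 120/37) = 7 servings → $2.45.
carrots only: max(7/2, 120/10) = 12 servings → $1.80.
sweet potato + carrots with both tight: 2.656 servings and 2.172 servings → $1.26.
So the least-cost plan costs $1.26.

$1.26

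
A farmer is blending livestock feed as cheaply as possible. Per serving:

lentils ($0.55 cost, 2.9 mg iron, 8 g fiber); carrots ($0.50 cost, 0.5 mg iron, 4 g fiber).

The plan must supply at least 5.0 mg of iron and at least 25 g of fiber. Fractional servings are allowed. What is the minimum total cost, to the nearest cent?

With two linear requirements the optimum uses one or two foods; enumerate the corners.
lentils only: max(5.0/2.9, 25/8) = 3.125 servings → $1.72.
carrots only: max(5.0/0.5, 25/4) = 10 servings → $5.00.
lentils + carrots with both tight: 0.9868 servings and 4.276 servings → $2.68.
The minimum over all feasible corners is $1.72.

$1.72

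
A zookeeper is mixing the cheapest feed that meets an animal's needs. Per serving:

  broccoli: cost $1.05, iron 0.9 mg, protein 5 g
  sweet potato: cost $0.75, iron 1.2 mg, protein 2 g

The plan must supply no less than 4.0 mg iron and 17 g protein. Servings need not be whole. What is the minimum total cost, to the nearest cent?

$3.94

This is a tiny linear program; its minimum lies at a vertex of the feasible set. List the vertices and price them.
broccoli only: max(4.0/0.9, 17/5) = 4.444 servings → $4.67.
sweet potato only: max(4.0/1.2, 17/2) = 8.5 servings → $6.38.
broccoli + sweet potato with both tight: 2.952 servings and 1.119 servings → $3.94.
So the least-cost plan costs $3.94.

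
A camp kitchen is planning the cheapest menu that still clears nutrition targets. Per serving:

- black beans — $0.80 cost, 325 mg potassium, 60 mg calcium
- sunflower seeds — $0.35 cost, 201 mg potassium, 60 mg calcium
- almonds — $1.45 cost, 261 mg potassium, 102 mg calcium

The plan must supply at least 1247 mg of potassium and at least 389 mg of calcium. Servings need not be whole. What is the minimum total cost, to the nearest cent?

$2.27

black beans only: max(1247/325, 389/60) = 6.483 servings → $5.19.
sunflower seeds only: max(1247/201, 389/60) = 6.483 servings → $2.27.
almonds only: max(1247/261, 389/102) = 4.778 servings → $6.93.
black beans + sunflower seeds: intersection lies outside the first quadrant.
black beans + almonds with both tight: 1.467 servings and 2.951 servings → $5.45.
sunflower seeds + almonds with both tight: 5.3 servings and 0.6958 servings → $2.86.
So the least-cost plan costs $2.27.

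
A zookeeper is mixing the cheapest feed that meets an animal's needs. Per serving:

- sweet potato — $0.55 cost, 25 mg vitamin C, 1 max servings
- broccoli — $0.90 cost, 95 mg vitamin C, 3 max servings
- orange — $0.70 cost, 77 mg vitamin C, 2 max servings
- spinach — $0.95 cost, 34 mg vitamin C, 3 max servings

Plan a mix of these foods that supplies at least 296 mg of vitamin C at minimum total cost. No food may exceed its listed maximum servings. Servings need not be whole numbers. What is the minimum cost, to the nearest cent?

Cost per mg of vitamin C: orange $0.0091, broccoli $0.0095, sweet potato $0.0220, spinach $0.0279.
Take 2 servings of orange: +154.0 mg vitamin C for $1.40 (total $1.40, still need 142.0 mg).
Take 1.495 servings of broccoli: +142.0 mg vitamin C for $1.35 (total $2.75, still need 0.0 mg).
Filling from the cheapest source first is optimal under one linear minimum: $2.75.

$2.75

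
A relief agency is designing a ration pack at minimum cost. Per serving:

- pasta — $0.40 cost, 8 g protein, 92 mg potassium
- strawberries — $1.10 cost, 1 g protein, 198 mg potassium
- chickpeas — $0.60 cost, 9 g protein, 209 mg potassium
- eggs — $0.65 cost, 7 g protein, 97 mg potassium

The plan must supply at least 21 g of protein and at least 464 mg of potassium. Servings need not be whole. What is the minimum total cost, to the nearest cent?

$1.37

For a min-cost LP with two ≥-constraints, a basic feasible solution has at most two positive variables.
pasta only: max(21/8, 464/92) = 5.043 servings → $2.02.
strawberries only: max(21/1, 464/198) = 21 servings → $23.10.
chickpeas only: max(21/9, 464/209) = 2.333 servings → $1.40.
eggs only: max(21/7, 464/97) = 4.784 servings → $3.11.
pasta + strawberries with both tight: 2.476 servings and 1.193 servings → $2.30.
pasta + chickpeas with both tight: 0.2524 servings and 2.109 servings → $1.37.
pasta + eggs: intersection lies outside the first quadrant.
strawberries + chickpeas with both targets exact would need a negative amount; discard.
strawberries + eggs with both tight: 0.9395 servings and 2.866 servings → $2.90.
chickpeas + eggs with both tight: 2.053 servings and 0.361 servings → $1.47.
Cheapest feasible corner: $1.37.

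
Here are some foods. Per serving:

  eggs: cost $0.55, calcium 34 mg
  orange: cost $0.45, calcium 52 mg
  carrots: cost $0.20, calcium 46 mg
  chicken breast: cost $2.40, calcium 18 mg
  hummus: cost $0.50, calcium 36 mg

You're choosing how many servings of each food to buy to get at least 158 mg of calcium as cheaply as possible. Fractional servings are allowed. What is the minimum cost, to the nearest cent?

$0.69

Cost per mg of calcium: carrots $0.0043, orange $0.0087, hummus $0.0139, eggs $0.0162, chicken breast $0.1333.
With no serving limits, use only carrots: 158 mg / 46 mg = 3.435 servings × $0.20 = $0.69.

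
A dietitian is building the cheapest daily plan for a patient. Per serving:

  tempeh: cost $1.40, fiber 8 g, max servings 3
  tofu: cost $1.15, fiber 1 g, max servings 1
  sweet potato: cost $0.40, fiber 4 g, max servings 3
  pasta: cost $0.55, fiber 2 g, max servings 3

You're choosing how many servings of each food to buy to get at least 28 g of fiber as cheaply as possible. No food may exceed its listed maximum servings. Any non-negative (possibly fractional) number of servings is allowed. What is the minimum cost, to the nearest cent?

$4.00

Cost per g of fiber: sweet potato $0.1000, tempeh $0.1750, pasta $0.2750, tofu $1.1500.
Take 3 servings of sweet potato: +12.0 g fiber for $1.20 (total $1.20, still need 16.0 g).
Take 2 servings of tempeh: +16.0 g fiber for $2.80 (total $4.00, still need 0.0 g).
Filling from the cheapest source first is optimal under one linear minimum: $4.00.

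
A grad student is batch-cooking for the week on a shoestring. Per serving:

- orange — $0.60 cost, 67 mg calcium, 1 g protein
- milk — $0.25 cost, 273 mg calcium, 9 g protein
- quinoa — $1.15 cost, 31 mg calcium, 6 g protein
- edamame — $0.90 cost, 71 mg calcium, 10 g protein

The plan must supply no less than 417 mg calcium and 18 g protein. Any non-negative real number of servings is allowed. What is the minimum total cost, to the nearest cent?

With two linear requirements the optimum uses one or two foods; enumerate the corners.
orange only: max(417/67, 18/1) = 18 servings → $10.80.
milk only: max(417/273, 18/9) = 2 servings → $0.50.
quinoa only: max(417/31, 18/6) = 13.45 servings → $15.47.
edamame only: max(417/71, 18/10) = 5.873 servings → $5.29.
orange + milk with both targets exact would need a negative amount; discard.
orange + quinoa with both tight: 5.24 servings and 2.127 servings → $5.59.
orange + edamame with both tight: 4.828 servings and 1.317 servings → $4.08.
milk + quinoa with both tight: 1.43 servings and 0.8543 servings → $1.34.
milk + edamame with both tight: 1.383 servings and 0.5552 servings → $0.85.
quinoa + edamame: the both-tight solution has a negative serving — not a feasible corner.
The minimum over all feasible corners is $0.50.

$0.50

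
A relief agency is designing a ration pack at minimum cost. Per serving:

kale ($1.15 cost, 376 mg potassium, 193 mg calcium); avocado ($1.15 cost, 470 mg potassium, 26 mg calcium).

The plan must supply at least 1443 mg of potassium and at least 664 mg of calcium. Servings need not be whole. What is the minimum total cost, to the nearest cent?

Check every corner: each single food scaled to meet both minima, and each pair solved so both constraints bind.
kale only: max(1443/376, 664/193) = 3.838 servings → $4.41.
avocado only: max(1443/470, 664/26) = 25.54 servings → $29.37.
kale + avocado with both tight: 3.392 servings and 0.3563 servings → $4.31.
So the least-cost plan costs $4.31.

$4.31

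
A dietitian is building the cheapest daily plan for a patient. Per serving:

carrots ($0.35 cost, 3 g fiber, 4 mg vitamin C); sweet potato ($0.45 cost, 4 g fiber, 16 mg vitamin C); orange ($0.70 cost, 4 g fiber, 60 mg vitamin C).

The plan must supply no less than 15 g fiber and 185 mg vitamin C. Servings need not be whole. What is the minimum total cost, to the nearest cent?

$2.40

carrots only: max(15/3, 185/4) = 46.25 servings → $16.19.
sweet potato only: max(15/4, 185/16) = 11.56 servings → $5.20.
orange only: max(15/4, 185/60) = 3.75 servings → $2.62.
carrots + sweet potato: the both-tight solution has a negative serving — not a feasible corner.
carrots + orange with both tight: 0.9756 servings and 3.018 servings → $2.45.
sweet potato + orange with both tight: 0.9091 servings and 2.841 servings → $2.40.
Cheapest feasible corner: $2.40.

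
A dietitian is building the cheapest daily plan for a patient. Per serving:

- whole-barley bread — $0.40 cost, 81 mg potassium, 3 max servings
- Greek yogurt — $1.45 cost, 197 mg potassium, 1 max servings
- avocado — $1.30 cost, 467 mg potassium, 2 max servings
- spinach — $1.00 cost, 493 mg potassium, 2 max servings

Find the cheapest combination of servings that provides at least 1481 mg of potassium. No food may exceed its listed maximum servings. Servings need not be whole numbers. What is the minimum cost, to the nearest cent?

$3.38

Cost per mg of potassium: spinach $0.0020, avocado $0.0028, whole-barley bread $0.0049, Greek yogurt $0.0074.
Take 2 servings of spinach: +986.0 mg potassium for $2.00 (total $2.00, still need 495.0 mg).
Take 1.06 servings of avocado: +495.0 mg potassium for $1.38 (total $3.38, still need 0.0 mg).
Greedy by cheapest-per-mg is optimal for a single linear constraint, so the minimum cost is $3.38.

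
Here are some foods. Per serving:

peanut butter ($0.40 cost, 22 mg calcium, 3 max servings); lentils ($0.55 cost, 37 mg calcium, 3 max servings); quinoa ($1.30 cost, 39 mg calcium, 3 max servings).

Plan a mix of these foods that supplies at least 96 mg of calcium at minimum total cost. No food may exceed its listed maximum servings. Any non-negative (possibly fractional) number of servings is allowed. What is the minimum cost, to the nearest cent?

$1.43

Cost per mg of calcium: lentils $0.0149, peanut butter $0.0182, quinoa $0.0333.
Take 2.595 servings of lentils: +96.0 mg calcium for $1.43 (total $1.43, still need 0.0 mg).
Greedy by cheapest-per-mg is optimal for a single linear constraint, so the minimum cost is $1.43.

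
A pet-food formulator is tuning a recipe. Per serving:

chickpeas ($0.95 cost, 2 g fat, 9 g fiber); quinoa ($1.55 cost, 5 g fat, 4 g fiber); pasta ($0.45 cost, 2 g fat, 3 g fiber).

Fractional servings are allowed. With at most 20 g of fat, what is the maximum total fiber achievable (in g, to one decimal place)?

Fiber per g fat: chickpeas 4.5, pasta 1.5, quinoa 0.8.
With no serving limits, spend the whole fat allowance on chickpeas: 20 g / 2 g × 9 g = 90.0 g.

90.0 g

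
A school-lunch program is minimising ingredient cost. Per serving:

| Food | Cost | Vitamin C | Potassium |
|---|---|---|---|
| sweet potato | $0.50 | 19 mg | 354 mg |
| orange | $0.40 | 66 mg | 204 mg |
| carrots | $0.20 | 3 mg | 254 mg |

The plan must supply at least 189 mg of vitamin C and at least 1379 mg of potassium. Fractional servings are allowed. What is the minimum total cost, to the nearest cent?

An LP optimum is at a vertex; with two nutrient constraints at most two foods are used. Check each candidate.
sweet potato only: max(189/19, 1379/354) = 9.947 servings → $4.97.
orange only: max(189/66, 1379/204) = 6.76 servings → $2.70.
carrots only: max(189/3, 1379/254) = 63 servings → $12.60.
sweet potato + orange with both tight: 2.692 servings and 2.089 servings → $2.18.
sweet potato + carrots with both targets exact would need a negative amount; discard.
orange + carrots with both tight: 2.716 servings and 3.248 servings → $1.74.
The minimum over all feasible corners is $1.74.

$1.74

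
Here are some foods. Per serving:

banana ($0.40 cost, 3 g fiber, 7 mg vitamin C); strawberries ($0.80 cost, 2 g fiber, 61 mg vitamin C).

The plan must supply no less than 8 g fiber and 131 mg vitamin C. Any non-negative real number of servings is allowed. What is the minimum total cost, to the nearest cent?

$2.13

At the optimum either one food covers both requirements or two foods hit both targets exactly; no other combination can be cheaper.
banana only: max(8/3, 131/7) = 18.71 servings → $7.49.
strawberries only: max(8/2, 131/61) = 4 servings → $3.20.
banana + strawberries with both tight: 1.337 servings and 1.994 servings → $2.13.
So the least-cost plan costs $2.13.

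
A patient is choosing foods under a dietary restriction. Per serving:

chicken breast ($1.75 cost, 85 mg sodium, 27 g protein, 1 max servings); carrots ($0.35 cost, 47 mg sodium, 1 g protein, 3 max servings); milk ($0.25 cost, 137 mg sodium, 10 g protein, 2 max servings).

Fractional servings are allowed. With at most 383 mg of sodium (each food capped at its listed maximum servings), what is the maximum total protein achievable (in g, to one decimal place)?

47.5 g

Protein per mg sodium: chicken breast 0.3176, milk 0.07299, carrots 0.02128.
Take 1 serving of chicken breast: uses 85 mg sodium, +27.0 g protein (running total 27.0 g).
Take 2 servings of milk: uses 274 mg sodium, +20.0 g protein (running total 47.0 g).
Take 0.5106 servings of carrots: uses 24 mg sodium, +0.5 g protein (running total 47.5 g).
Filling greedily by protein-per-mg sodium is optimal for one linear limit, giving 47.5 g.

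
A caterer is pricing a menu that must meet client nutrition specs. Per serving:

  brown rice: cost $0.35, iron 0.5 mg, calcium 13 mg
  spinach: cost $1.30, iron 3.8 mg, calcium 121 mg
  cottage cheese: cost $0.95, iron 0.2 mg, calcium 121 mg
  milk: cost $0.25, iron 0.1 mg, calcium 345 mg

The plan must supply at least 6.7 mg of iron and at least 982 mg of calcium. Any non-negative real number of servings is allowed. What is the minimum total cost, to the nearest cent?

Two binding constraints pin down two serving amounts, so the optimal mix uses at most two foods. The candidates are each food alone (scaled to the tighter of iron/calcium) and each pair with both constraints tight.
brown rice only: max(6.7/0.5, 982/13) = 75.54 servings → $26.44.
spinach only: max(6.7/3.8, 982/121) = 8.116 servings → $10.55.
cottage cheese only: max(6.7/0.2, 982/121) = 33.5 servings → $31.82.
milk only: max(6.7/0.1, 982/345) = 67 servings → $16.75.
brown rice + spinach: intersection lies outside the first quadrant.
brown rice + cottage cheese with both tight: 10.61 servings and 6.976 servings → $10.34.
brown rice + milk with both tight: 12.93 servings and 2.359 servings → $5.11.
spinach + cottage cheese with both tight: 1.41 servings and 6.705 servings → $8.20.
spinach + milk with both tight: 1.704 servings and 2.249 servings → $2.78.
cottage cheese + milk: intersection lies outside the first quadrant.
Cheapest feasible corner: $2.78.

$2.78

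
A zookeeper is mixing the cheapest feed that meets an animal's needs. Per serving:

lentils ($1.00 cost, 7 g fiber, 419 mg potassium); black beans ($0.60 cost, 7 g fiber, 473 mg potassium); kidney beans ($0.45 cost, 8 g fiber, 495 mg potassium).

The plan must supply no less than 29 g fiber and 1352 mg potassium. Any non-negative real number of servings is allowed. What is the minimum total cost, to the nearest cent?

$1.63

An LP optimum is at a vertex; with two nutrient constraints at most two foods are used. Check each candidate.
lentils only: max(29/7, 1352/419) = 4.143 servings → $4.14.
black beans only: max(29/7, 1352/473) = 4.143 servings → $2.49.
kidney beans only: max(29/8, 1352/495) = 3.625 servings → $1.63.
lentils + black beans with both targets exact would need a negative amount; discard.
lentils + kidney beans: intersection lies outside the first quadrant.
black beans + kidney beans: intersection lies outside the first quadrant.
So the least-cost plan costs $1.63.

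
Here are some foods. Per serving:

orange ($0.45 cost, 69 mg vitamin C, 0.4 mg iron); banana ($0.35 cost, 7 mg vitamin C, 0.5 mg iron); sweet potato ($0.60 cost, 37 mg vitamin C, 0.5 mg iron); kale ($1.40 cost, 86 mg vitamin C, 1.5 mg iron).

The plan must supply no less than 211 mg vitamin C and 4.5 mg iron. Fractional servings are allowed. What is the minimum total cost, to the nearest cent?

$3.55

A basic optimal solution has at most two foods positive. Try each food alone and each pair with both targets met exactly.
orange only: max(211/69, 4.5/0.4) = 11.25 servings → $5.06.
banana only: max(211/7, 4.5/0.5) = 30.14 servings → $10.55.
sweet potato only: max(211/37, 4.5/0.5) = 9 servings → $5.40.
kale only: max(211/86, 4.5/1.5) = 3 servings → $4.20.
orange + banana with both tight: 2.334 servings and 7.132 servings → $3.55.
orange + sweet potato: the both-tight solution has a negative serving — not a feasible corner.
orange + kale: intersection lies outside the first quadrant.
banana + sweet potato with both tight: 4.067 servings and 4.933 servings → $4.38.
banana + kale with both tight: 2.169 servings and 2.277 servings → $3.95.
sweet potato + kale: the both-tight solution has a negative serving — not a feasible corner.
The minimum over all feasible corners is $3.55.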